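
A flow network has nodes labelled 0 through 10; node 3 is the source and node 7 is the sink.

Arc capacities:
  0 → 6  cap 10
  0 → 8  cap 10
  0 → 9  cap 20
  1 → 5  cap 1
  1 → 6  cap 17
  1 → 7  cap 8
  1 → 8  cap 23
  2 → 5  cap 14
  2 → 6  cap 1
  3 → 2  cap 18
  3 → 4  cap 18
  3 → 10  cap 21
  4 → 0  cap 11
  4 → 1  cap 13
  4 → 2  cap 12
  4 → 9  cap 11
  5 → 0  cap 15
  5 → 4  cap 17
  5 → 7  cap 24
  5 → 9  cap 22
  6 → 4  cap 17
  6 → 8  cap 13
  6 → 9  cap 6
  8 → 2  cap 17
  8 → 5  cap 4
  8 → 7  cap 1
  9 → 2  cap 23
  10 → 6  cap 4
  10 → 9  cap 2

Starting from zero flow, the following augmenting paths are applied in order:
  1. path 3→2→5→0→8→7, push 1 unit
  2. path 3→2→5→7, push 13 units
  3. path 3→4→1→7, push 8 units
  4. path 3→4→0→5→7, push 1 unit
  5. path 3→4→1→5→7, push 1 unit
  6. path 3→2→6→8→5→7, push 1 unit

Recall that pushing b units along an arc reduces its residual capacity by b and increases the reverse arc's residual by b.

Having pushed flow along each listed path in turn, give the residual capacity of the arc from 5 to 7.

Residual capacity of (5,7): 8

after path 1 (3→2→5→0→8→7, push 1): res(5,7)=24
after path 2 (3→2→5→7, push 13): res(5,7)=11
after path 3 (3→4→1→7, push 8): res(5,7)=11
after path 4 (3→4→0→5→7, push 1): res(5,7)=10
after path 5 (3→4→1→5→7, push 1): res(5,7)=9
after path 6 (3→2→6→8→5→7, push 1): res(5,7)=8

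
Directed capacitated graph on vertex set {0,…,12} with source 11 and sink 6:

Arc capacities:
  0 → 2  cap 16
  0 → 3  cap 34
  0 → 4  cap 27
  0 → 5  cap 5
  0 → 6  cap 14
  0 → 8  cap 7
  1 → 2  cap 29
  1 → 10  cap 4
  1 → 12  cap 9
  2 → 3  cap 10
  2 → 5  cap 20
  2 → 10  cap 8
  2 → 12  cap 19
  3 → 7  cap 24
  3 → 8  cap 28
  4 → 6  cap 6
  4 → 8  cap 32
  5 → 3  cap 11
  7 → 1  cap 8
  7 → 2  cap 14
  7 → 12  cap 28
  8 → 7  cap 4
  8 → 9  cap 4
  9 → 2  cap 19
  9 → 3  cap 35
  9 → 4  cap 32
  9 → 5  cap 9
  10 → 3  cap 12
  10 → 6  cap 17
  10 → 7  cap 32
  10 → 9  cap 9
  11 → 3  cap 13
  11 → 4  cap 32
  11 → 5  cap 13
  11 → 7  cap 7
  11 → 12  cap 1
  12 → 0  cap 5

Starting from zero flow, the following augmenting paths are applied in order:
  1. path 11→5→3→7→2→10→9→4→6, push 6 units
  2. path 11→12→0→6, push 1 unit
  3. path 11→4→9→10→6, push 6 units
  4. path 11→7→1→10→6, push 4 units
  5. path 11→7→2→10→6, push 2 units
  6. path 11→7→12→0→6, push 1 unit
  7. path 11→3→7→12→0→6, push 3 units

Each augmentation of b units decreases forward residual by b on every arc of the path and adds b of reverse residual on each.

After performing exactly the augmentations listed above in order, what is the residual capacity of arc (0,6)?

after path 1 (11→5→3→7→2→10→9→4→6, push 6): res(0,6)=14
after path 2 (11→12→0→6, push 1): res(0,6)=13
after path 3 (11→4→9→10→6, push 6): res(0,6)=13
after path 4 (11→7→1→10→6, push 4): res(0,6)=13
after path 5 (11→7→2→10→6, push 2): res(0,6)=13
after path 6 (11→7→12→0→6, push 1): res(0,6)=12
after path 7 (11→3→7→12→0→6, push 3): res(0,6)=9

Residual capacity of (0,6): 9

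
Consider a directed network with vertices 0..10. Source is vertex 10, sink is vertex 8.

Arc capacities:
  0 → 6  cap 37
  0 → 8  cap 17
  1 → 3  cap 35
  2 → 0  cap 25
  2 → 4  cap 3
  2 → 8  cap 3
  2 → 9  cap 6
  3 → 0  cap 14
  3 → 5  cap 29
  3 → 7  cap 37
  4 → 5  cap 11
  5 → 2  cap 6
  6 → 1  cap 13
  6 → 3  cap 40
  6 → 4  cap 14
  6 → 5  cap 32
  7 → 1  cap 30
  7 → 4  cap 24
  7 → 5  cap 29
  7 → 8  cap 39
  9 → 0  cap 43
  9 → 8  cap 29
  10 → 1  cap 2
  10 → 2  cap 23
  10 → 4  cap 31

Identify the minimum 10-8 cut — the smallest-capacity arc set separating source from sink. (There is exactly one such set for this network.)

augment #1: 10→2→8 push 3
augment #2: 10→2→0→8 push 17
augment #3: 10→2→9→8 push 3
augment #4: 10→1→3→7→8 push 2
augment #5: 10→4→5→2→9→8 push 3
augment #6: 10→4→5→2→0→6→3→7→8 push 3
max flow = 31; residual-reachable set from 10 gives S-side
cut edges (S→T): {(5,2), (10,1), (10,2)} total cap 31

Min-cut arcs: {(5,2), (10,1), (10,2)} (total capacity 31)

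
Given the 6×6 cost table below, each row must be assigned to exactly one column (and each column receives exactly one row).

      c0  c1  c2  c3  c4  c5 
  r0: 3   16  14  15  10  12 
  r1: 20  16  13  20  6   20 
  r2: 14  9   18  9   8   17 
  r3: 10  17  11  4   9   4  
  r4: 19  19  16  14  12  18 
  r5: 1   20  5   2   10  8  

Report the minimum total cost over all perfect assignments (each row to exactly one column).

Minimum assignment cost: 40

optimal assignment: row0→col0 (cost 3), row1→col4 (cost 6), row2→col1 (cost 9), row3→col5 (cost 4), row4→col2 (cost 16), row5→col3 (cost 2)
total = 3 + 6 + 9 + 4 + 16 + 2 = 40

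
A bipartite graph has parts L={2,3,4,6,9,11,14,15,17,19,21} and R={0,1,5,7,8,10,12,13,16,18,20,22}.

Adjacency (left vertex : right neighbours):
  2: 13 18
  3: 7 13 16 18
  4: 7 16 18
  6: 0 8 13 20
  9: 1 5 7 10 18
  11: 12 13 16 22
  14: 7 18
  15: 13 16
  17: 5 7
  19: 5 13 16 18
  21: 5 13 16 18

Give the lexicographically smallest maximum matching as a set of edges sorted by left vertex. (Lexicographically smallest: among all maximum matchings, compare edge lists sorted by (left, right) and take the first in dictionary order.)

|M| = 8 (so the lex-smallest maximum matching has 8 edges)
process left vertices in ascending order; for each, take the smallest-labelled available neighbour that still permits 8 edges overall, or leave it unmatched if none does
lex-smallest matching: {2-13, 3-7, 4-16, 6-0, 9-1, 11-12, 14-18, 17-5}

Lex-smallest maximum matching: {(2,13), (3,7), (4,16), (6,0), (9,1), (11,12), (14,18), (17,5)}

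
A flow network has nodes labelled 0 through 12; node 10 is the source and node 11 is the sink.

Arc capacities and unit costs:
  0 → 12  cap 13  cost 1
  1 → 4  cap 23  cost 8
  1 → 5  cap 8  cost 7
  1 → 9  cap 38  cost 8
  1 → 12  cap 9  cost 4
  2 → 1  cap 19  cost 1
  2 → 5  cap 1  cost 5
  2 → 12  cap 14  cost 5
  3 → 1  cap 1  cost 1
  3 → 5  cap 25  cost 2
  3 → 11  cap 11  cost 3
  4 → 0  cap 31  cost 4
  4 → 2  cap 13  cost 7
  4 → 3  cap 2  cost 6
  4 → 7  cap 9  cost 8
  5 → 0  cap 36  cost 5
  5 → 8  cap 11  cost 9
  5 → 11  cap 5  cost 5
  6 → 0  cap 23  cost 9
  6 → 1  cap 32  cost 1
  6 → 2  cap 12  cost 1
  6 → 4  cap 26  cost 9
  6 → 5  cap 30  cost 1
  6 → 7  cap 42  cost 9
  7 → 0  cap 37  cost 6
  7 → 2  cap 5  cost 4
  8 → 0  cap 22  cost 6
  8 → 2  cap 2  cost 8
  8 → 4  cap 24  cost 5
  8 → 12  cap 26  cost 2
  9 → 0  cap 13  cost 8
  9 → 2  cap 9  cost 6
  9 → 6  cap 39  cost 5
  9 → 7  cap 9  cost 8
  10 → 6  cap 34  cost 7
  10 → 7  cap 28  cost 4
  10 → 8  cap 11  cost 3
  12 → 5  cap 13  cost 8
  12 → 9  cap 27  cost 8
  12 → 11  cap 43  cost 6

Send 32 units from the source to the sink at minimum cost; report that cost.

shortest-cost path #1: 10→8→12→11 push 11 @ unit cost 11 (adds 121)
shortest-cost path #2: 10→6→5→11 push 5 @ unit cost 13 (adds 65)
shortest-cost path #3: 10→7→0→12→11 push 13 @ unit cost 17 (adds 221)
shortest-cost path #4: 10→6→1→12→11 push 3 @ unit cost 18 (adds 54)
total cost = 461

Minimum cost for 32 units: 461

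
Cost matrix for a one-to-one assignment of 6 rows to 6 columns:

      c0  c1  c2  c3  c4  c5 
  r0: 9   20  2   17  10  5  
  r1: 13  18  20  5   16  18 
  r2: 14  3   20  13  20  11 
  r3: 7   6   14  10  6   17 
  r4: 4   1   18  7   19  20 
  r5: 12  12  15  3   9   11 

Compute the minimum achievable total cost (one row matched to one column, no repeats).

Minimum assignment cost: 31

optimal assignment: row0→col2 (cost 2), row1→col3 (cost 5), row2→col1 (cost 3), row3→col4 (cost 6), row4→col0 (cost 4), row5→col5 (cost 11)
total = 2 + 5 + 3 + 6 + 4 + 11 = 31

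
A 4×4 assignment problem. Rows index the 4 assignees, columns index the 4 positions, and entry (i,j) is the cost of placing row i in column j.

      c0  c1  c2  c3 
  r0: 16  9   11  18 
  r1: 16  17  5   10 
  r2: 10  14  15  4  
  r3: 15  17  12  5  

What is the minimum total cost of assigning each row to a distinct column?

optimal assignment: row0→col1 (cost 9), row1→col2 (cost 5), row2→col0 (cost 10), row3→col3 (cost 5)
total = 9 + 5 + 10 + 5 = 29

Minimum assignment cost: 29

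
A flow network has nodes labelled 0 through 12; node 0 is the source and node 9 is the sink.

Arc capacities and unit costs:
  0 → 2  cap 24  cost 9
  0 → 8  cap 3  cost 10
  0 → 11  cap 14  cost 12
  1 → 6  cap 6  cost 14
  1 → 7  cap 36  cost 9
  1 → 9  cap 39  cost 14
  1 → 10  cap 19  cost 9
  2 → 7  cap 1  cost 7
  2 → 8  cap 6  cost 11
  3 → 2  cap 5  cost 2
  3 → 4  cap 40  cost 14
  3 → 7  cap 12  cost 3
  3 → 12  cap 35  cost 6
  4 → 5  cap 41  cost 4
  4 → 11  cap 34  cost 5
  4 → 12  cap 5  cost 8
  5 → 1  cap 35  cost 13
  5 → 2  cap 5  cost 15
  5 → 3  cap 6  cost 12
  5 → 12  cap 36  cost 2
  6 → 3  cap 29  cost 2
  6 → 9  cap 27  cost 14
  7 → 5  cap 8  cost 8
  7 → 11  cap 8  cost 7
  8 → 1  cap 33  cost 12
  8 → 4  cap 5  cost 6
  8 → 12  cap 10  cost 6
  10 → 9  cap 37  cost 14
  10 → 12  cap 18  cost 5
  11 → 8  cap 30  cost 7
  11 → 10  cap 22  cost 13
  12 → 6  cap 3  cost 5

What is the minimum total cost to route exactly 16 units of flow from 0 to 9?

shortest-cost path #1: 0→8→12→6→9 push 3 @ unit cost 35 (adds 105)
shortest-cost path #2: 0→11→10→9 push 13 @ unit cost 39 (adds 507)
total cost = 612

Minimum cost for 16 units: 612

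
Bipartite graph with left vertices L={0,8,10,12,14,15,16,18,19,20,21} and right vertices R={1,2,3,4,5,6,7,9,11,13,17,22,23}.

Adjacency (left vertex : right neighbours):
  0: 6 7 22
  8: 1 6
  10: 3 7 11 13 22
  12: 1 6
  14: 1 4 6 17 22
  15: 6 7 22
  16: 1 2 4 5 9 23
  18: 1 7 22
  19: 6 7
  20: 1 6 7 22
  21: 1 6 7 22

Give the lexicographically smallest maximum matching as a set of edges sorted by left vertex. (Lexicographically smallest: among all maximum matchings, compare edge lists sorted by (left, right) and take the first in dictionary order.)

|M| = 7 (so the lex-smallest maximum matching has 7 edges)
process left vertices in ascending order; for each, take the smallest-labelled available neighbour that still permits 7 edges overall, or leave it unmatched if none does
lex-smallest matching: {0-6, 8-1, 10-3, 14-4, 15-7, 16-2, 18-22}

Lex-smallest maximum matching: {(0,6), (8,1), (10,3), (14,4), (15,7), (16,2), (18,22)}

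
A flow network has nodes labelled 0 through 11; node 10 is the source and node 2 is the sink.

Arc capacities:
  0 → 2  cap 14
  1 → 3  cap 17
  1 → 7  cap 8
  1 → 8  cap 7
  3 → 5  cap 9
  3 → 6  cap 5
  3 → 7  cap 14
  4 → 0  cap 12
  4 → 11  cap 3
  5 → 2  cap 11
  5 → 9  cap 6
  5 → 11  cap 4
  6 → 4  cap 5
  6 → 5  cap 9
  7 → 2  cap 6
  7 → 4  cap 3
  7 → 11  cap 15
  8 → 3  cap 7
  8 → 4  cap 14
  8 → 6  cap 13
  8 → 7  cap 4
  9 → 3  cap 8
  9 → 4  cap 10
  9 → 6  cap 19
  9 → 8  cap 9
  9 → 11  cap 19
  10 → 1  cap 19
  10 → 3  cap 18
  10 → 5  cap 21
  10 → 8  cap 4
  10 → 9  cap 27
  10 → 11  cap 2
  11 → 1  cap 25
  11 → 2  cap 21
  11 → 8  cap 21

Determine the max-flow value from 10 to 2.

Maximum flow value: 50

augment #1: 10→5→2 bottleneck 11, total now 11
augment #2: 10→11→2 bottleneck 2, total now 13
augment #3: 10→1→7→2 bottleneck 6, total now 19
augment #4: 10→5→11→2 bottleneck 4, total now 23
augment #5: 10→9→11→2 bottleneck 15, total now 38
augment #6: 10→8→4→0→2 bottleneck 4, total now 42
augment #7: 10→9→4→0→2 bottleneck 8, total now 50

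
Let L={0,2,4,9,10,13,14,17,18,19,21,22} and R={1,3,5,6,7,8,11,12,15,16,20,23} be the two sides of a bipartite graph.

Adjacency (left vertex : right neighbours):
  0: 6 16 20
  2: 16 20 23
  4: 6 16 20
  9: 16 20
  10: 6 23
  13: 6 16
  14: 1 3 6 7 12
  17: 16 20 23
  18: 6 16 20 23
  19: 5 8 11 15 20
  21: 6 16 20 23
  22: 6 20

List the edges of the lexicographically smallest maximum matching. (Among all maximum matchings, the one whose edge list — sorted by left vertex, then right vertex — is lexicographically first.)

|M| = 6 (so the lex-smallest maximum matching has 6 edges)
process left vertices in ascending order; for each, take the smallest-labelled available neighbour that still permits 6 edges overall, or leave it unmatched if none does
lex-smallest matching: {0-6, 2-16, 4-20, 10-23, 14-1, 19-5}

Lex-smallest maximum matching: {(0,6), (2,16), (4,20), (10,23), (14,1), (19,5)}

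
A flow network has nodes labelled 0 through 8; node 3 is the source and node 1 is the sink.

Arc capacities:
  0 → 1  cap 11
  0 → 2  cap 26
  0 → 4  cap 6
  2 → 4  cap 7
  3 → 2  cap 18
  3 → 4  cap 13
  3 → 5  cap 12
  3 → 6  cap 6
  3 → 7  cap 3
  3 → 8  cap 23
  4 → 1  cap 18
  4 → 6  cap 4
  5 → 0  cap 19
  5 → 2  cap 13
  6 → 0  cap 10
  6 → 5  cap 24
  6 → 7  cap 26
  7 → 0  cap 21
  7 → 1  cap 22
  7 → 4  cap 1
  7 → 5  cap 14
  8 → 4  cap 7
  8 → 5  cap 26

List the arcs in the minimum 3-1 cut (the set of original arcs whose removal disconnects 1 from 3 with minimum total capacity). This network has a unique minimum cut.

Min-cut arcs: {(0,1), (3,6), (3,7), (4,1), (4,6)} (total capacity 42)

augment #1: 3→4→1 push 13
augment #2: 3→7→1 push 3
augment #3: 3→2→4→1 push 5
augment #4: 3→5→0→1 push 11
augment #5: 3→6→7→1 push 6
augment #6: 3→2→4→6→7→1 push 2
augment #7: 3→8→4→6→7→1 push 2
max flow = 42; residual-reachable set from 3 gives S-side
cut edges (S→T): {(0,1), (3,6), (3,7), (4,1), (4,6)} total cap 42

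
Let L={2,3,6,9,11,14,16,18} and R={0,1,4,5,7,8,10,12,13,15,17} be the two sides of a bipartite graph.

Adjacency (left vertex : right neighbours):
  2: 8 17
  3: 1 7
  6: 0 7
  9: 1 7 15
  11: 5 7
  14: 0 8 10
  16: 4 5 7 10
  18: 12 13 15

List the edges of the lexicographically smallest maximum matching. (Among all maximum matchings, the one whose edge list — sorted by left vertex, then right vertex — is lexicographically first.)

Lex-smallest maximum matching: {(2,8), (3,1), (6,0), (9,7), (11,5), (14,10), (16,4), (18,12)}

|M| = 8 (so the lex-smallest maximum matching has 8 edges)
process left vertices in ascending order; for each, take the smallest-labelled available neighbour that still permits 8 edges overall, or leave it unmatched if none does
lex-smallest matching: {2-8, 3-1, 6-0, 9-7, 11-5, 14-10, 16-4, 18-12}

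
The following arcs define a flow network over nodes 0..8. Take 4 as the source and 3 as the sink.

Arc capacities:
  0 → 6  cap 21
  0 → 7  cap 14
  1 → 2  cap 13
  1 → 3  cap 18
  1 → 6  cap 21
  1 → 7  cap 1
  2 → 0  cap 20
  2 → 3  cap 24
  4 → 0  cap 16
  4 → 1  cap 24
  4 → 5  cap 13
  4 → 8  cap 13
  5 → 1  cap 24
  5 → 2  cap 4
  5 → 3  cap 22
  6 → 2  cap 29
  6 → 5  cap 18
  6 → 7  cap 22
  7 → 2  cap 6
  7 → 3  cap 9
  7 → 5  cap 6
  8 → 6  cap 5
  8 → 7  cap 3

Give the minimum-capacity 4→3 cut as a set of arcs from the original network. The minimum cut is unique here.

augment #1: 4→1→3 push 18
augment #2: 4→5→3 push 13
augment #3: 4→0→7→3 push 9
augment #4: 4→1→2→3 push 6
augment #5: 4→0→6→2→3 push 7
augment #6: 4→8→6→2→3 push 5
augment #7: 4→8→7→2→3 push 3
max flow = 61; residual-reachable set from 4 gives S-side
cut edges (S→T): {(4,0), (4,1), (4,5), (8,6), (8,7)} total cap 61

Min-cut arcs: {(4,0), (4,1), (4,5), (8,6), (8,7)} (total capacity 61)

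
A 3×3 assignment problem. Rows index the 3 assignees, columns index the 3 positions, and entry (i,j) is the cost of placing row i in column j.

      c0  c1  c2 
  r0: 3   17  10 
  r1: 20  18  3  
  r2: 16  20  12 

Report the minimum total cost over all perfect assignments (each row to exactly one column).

optimal assignment: row0→col0 (cost 3), row1→col2 (cost 3), row2→col1 (cost 20)
total = 3 + 3 + 20 = 26

Minimum assignment cost: 26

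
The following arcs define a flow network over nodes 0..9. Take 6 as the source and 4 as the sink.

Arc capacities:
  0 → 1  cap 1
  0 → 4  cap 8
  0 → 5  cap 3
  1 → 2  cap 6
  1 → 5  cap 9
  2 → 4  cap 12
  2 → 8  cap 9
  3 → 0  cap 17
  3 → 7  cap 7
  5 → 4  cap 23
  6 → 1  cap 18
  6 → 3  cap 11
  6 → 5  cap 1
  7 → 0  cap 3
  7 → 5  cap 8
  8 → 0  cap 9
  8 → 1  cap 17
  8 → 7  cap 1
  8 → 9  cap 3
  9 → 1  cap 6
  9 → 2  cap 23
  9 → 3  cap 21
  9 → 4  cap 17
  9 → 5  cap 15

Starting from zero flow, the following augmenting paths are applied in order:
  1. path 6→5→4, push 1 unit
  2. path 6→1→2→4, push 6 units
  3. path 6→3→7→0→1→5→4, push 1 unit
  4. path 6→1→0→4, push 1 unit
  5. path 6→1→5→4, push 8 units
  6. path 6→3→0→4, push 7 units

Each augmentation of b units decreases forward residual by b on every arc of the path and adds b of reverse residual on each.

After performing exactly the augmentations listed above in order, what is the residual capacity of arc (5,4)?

after path 1 (6→5→4, push 1): res(5,4)=22
after path 2 (6→1→2→4, push 6): res(5,4)=22
after path 3 (6→3→7→0→1→5→4, push 1): res(5,4)=21
after path 4 (6→1→0→4, push 1): res(5,4)=21
after path 5 (6→1→5→4, push 8): res(5,4)=13
after path 6 (6→3→0→4, push 7): res(5,4)=13

Residual capacity of (5,4): 13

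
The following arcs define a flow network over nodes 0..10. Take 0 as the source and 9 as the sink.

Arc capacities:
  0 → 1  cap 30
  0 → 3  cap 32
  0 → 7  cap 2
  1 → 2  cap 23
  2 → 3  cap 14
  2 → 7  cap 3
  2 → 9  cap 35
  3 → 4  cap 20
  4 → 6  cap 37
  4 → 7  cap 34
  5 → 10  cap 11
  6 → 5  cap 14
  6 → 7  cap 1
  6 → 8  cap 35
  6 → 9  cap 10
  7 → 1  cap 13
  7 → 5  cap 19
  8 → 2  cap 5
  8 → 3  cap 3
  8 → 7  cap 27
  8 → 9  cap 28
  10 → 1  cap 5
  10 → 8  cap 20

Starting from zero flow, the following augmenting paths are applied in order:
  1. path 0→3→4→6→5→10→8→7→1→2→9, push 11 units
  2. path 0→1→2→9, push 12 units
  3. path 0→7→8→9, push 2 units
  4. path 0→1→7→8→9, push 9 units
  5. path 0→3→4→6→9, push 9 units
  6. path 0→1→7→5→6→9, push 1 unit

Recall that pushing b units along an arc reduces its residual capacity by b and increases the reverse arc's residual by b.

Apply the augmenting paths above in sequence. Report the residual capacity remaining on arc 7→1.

Residual capacity of (7,1): 12

after path 1 (0→3→4→6→5→10→8→7→1→2→9, push 11): res(7,1)=2
after path 2 (0→1→2→9, push 12): res(7,1)=2
after path 3 (0→7→8→9, push 2): res(7,1)=2
after path 4 (0→1→7→8→9, push 9): res(7,1)=11
after path 5 (0→3→4→6→9, push 9): res(7,1)=11
after path 6 (0→1→7→5→6→9, push 1): res(7,1)=12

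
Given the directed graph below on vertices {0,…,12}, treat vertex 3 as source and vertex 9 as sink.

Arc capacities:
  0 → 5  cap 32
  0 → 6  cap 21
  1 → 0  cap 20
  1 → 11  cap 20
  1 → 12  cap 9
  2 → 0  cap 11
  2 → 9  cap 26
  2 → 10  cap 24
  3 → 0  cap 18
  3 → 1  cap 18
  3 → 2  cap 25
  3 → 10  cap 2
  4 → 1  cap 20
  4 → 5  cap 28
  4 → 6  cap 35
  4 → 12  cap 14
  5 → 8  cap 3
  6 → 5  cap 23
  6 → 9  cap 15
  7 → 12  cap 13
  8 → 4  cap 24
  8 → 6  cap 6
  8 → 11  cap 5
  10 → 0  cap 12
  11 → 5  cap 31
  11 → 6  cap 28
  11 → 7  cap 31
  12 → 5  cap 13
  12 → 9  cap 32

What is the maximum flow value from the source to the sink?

augment #1: 3→2→9 bottleneck 25, total now 25
augment #2: 3→0→6→9 bottleneck 15, total now 40
augment #3: 3→1→12→9 bottleneck 9, total now 49
augment #4: 3→1→11→7→12→9 bottleneck 9, total now 58
augment #5: 3→0→5→8→4→12→9 bottleneck 3, total now 61

Maximum flow value: 61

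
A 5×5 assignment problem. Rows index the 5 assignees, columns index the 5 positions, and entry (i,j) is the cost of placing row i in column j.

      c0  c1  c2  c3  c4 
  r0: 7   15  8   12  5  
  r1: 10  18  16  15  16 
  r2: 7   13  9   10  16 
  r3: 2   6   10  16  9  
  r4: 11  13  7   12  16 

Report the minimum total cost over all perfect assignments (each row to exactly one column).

optimal assignment: row0→col4 (cost 5), row1→col0 (cost 10), row2→col3 (cost 10), row3→col1 (cost 6), row4→col2 (cost 7)
total = 5 + 10 + 10 + 6 + 7 = 38

Minimum assignment cost: 38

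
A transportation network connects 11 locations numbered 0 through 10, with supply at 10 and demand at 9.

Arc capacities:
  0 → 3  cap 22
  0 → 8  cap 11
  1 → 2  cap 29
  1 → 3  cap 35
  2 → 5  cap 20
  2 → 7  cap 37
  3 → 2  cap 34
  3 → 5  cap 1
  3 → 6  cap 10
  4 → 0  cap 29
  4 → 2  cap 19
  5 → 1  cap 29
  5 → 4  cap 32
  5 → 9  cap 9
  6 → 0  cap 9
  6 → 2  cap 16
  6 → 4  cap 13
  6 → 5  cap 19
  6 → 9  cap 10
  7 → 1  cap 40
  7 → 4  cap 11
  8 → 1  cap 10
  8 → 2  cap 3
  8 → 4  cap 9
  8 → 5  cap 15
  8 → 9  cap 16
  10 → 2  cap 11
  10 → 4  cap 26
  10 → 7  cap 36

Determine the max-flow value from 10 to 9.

Maximum flow value: 30

augment #1: 10→2→5→9 bottleneck 9, total now 9
augment #2: 10→4→0→8→9 bottleneck 11, total now 20
augment #3: 10→4→0→3→6→9 bottleneck 10, total now 30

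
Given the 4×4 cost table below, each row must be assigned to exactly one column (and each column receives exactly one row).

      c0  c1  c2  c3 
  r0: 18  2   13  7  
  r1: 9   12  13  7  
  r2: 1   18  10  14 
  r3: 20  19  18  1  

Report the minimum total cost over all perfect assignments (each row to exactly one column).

optimal assignment: row0→col1 (cost 2), row1→col2 (cost 13), row2→col0 (cost 1), row3→col3 (cost 1)
total = 2 + 13 + 1 + 1 = 17

Minimum assignment cost: 17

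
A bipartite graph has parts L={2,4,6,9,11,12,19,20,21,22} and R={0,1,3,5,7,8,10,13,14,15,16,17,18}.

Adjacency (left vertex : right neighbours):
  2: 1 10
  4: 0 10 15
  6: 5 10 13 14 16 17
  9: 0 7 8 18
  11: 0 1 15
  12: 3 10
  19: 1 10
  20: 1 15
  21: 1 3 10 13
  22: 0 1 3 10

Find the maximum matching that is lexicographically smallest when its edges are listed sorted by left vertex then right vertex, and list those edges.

Lex-smallest maximum matching: {(2,1), (4,0), (6,5), (9,7), (11,15), (12,3), (19,10), (21,13)}

|M| = 8 (so the lex-smallest maximum matching has 8 edges)
process left vertices in ascending order; for each, take the smallest-labelled available neighbour that still permits 8 edges overall, or leave it unmatched if none does
lex-smallest matching: {2-1, 4-0, 6-5, 9-7, 11-15, 12-3, 19-10, 21-13}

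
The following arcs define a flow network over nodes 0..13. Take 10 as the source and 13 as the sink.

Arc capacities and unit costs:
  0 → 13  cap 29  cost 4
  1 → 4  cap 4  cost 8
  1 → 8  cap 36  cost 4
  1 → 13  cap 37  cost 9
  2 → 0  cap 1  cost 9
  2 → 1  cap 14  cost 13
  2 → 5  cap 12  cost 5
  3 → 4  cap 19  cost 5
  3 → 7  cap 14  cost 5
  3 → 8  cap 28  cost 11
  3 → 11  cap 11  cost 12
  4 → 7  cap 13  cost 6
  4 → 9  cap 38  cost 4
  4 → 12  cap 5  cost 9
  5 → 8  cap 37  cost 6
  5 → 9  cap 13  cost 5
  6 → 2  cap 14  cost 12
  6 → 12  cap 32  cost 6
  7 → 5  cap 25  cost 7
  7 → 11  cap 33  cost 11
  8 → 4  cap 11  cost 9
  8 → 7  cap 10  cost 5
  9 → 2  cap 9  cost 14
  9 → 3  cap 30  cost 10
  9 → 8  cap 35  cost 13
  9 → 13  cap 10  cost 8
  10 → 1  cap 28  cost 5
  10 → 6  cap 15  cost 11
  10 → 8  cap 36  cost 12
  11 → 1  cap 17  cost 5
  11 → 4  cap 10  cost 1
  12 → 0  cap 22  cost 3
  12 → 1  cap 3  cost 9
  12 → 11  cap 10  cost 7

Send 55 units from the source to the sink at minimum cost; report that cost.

Minimum cost for 55 units: 1160

shortest-cost path #1: 10→1→13 push 28 @ unit cost 14 (adds 392)
shortest-cost path #2: 10→6→12→0→13 push 15 @ unit cost 24 (adds 360)
shortest-cost path #3: 10→8→4→9→13 push 10 @ unit cost 33 (adds 330)
shortest-cost path #4: 10→8→4→12→0→13 push 1 @ unit cost 37 (adds 37)
shortest-cost path #5: 10→8→7→5→9→4→12→0→13 push 1 @ unit cost 41 (adds 41)
total cost = 1160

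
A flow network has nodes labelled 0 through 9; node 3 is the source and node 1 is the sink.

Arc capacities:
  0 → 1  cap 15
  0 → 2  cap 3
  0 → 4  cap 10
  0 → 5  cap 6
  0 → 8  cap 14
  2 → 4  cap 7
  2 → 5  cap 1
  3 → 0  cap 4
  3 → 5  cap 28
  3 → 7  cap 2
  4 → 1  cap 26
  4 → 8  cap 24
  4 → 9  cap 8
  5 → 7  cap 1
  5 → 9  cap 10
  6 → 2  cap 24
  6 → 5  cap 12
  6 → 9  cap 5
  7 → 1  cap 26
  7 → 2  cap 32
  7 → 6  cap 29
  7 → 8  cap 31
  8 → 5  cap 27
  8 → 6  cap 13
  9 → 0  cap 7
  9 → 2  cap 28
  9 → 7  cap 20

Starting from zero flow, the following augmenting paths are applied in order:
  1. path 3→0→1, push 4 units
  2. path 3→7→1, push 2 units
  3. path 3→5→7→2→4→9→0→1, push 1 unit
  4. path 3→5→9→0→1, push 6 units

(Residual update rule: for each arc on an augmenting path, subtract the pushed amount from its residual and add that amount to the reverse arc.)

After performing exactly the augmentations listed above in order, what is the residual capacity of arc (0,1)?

after path 1 (3→0→1, push 4): res(0,1)=11
after path 2 (3→7→1, push 2): res(0,1)=11
after path 3 (3→5→7→2→4→9→0→1, push 1): res(0,1)=10
after path 4 (3→5→9→0→1, push 6): res(0,1)=4

Residual capacity of (0,1): 4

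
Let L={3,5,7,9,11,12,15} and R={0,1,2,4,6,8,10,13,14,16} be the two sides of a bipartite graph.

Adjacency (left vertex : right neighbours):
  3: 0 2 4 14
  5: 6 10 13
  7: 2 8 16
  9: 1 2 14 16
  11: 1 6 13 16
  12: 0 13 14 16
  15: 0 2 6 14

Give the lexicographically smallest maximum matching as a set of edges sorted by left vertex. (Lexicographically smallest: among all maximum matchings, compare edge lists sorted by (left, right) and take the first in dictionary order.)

|M| = 7 (so the lex-smallest maximum matching has 7 edges)
process left vertices in ascending order; for each, take the smallest-labelled available neighbour that still permits 7 edges overall, or leave it unmatched if none does
lex-smallest matching: {3-0, 5-6, 7-2, 9-1, 11-13, 12-16, 15-14}

Lex-smallest maximum matching: {(3,0), (5,6), (7,2), (9,1), (11,13), (12,16), (15,14)}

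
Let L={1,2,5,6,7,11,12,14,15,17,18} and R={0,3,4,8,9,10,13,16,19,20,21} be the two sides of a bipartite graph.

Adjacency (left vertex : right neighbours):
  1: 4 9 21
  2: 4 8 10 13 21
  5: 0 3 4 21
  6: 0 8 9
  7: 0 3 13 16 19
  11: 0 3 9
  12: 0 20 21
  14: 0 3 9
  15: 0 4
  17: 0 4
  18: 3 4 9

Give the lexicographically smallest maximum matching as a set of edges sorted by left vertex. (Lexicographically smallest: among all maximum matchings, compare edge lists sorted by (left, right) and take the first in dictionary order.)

|M| = 9 (so the lex-smallest maximum matching has 9 edges)
process left vertices in ascending order; for each, take the smallest-labelled available neighbour that still permits 9 edges overall, or leave it unmatched if none does
lex-smallest matching: {1-4, 2-10, 5-21, 6-8, 7-13, 11-0, 12-20, 14-3, 18-9}

Lex-smallest maximum matching: {(1,4), (2,10), (5,21), (6,8), (7,13), (11,0), (12,20), (14,3), (18,9)}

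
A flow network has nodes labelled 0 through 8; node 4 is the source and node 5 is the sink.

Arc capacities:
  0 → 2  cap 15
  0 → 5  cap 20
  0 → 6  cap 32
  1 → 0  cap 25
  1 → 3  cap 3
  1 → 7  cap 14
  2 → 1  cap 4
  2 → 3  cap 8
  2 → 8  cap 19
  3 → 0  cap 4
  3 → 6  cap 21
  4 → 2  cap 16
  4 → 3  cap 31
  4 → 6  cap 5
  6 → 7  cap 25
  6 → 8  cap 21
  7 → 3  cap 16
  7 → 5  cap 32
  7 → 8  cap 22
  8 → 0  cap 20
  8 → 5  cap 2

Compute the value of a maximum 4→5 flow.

augment #1: 4→2→8→5 bottleneck 2, total now 2
augment #2: 4→3→0→5 bottleneck 4, total now 6
augment #3: 4→6→7→5 bottleneck 5, total now 11
augment #4: 4→2→1→0→5 bottleneck 4, total now 15
augment #5: 4→2→8→0→5 bottleneck 10, total now 25
augment #6: 4→3→6→7→5 bottleneck 20, total now 45
augment #7: 4→3→6→8→0→5 bottleneck 1, total now 46

Maximum flow value: 46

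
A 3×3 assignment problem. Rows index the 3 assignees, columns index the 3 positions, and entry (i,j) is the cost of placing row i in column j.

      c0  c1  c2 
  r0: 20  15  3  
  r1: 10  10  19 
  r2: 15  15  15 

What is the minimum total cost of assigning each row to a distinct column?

one of 2 optimal assignments: row0→col2 (cost 3), row1→col0 (cost 10), row2→col1 (cost 15)
total = 3 + 10 + 15 = 28

Minimum assignment cost: 28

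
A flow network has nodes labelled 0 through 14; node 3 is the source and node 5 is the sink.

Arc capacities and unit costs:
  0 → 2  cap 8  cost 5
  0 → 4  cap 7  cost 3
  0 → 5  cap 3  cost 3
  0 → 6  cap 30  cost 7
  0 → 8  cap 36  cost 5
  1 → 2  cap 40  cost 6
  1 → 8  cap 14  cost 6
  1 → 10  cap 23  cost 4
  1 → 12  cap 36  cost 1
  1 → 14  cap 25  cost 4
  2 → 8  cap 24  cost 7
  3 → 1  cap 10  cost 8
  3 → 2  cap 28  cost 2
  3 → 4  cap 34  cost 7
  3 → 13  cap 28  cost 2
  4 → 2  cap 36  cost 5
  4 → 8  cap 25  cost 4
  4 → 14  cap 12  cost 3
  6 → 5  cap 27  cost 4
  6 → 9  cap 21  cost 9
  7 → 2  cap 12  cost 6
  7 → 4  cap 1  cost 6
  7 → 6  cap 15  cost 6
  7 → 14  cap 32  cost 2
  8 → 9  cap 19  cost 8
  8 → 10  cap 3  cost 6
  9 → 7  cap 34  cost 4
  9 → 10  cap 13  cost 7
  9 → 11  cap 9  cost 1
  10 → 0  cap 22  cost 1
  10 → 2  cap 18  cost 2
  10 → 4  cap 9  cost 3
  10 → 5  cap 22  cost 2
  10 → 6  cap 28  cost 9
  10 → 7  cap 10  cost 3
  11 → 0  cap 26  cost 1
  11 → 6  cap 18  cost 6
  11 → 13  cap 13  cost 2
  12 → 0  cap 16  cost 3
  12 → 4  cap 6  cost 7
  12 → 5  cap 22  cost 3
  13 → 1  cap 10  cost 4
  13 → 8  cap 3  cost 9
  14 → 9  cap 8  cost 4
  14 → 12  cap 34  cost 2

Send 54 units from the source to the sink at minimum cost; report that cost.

shortest-cost path #1: 3→13→1→12→5 push 10 @ unit cost 10 (adds 100)
shortest-cost path #2: 3→1→12→5 push 10 @ unit cost 12 (adds 120)
shortest-cost path #3: 3→4→14→12→5 push 2 @ unit cost 15 (adds 30)
shortest-cost path #4: 3→2→8→10→5 push 3 @ unit cost 17 (adds 51)
shortest-cost path #5: 3→4→14→12→1→10→5 push 10 @ unit cost 17 (adds 170)
shortest-cost path #6: 3→2→8→9→11→0→5 push 3 @ unit cost 22 (adds 66)
shortest-cost path #7: 3→2→8→9→10→5 push 9 @ unit cost 26 (adds 234)
shortest-cost path #8: 3→2→8→9→11→6→5 push 6 @ unit cost 28 (adds 168)
shortest-cost path #9: 3→2→8→9→7→6→5 push 1 @ unit cost 31 (adds 31)
total cost = 970

Minimum cost for 54 units: 970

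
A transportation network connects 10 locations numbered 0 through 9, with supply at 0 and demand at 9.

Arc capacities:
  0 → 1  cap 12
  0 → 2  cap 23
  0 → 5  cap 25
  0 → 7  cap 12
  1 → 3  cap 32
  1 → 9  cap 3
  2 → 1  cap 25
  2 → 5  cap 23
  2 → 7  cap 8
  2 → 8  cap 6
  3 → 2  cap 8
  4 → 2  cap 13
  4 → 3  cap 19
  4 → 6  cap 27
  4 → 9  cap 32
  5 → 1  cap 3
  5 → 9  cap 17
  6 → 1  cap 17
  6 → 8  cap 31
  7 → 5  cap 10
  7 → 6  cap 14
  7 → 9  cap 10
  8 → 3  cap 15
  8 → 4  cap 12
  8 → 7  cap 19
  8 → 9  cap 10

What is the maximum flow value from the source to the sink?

Maximum flow value: 46

augment #1: 0→1→9 bottleneck 3, total now 3
augment #2: 0→5→9 bottleneck 17, total now 20
augment #3: 0→7→9 bottleneck 10, total now 30
augment #4: 0→2→8→9 bottleneck 6, total now 36
augment #5: 0→7→6→8→9 bottleneck 2, total now 38
augment #6: 0→2→7→6→8→9 bottleneck 2, total now 40
augment #7: 0→2→7→6→8→4→9 bottleneck 6, total now 46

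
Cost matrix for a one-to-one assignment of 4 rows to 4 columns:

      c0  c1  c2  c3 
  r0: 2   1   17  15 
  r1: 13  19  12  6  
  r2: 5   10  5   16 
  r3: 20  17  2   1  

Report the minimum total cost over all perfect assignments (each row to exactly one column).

Minimum assignment cost: 14

optimal assignment: row0→col1 (cost 1), row1→col3 (cost 6), row2→col0 (cost 5), row3→col2 (cost 2)
total = 1 + 6 + 5 + 2 = 14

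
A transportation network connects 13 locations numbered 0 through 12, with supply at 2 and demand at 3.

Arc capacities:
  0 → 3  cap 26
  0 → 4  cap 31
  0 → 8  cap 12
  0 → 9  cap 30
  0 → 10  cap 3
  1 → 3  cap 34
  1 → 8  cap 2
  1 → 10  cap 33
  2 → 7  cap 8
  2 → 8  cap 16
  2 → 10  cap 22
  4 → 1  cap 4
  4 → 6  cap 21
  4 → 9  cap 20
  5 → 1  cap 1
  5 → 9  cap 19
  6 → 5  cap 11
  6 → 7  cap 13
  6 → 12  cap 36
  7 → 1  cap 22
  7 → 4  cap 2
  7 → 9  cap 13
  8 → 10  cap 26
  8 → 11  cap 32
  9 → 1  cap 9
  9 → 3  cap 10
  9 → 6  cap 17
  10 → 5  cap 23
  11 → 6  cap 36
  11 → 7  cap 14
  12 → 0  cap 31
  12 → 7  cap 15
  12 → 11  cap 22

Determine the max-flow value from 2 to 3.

Maximum flow value: 44

augment #1: 2→7→1→3 bottleneck 8, total now 8
augment #2: 2→10→5→1→3 bottleneck 1, total now 9
augment #3: 2→10→5→9→3 bottleneck 10, total now 19
augment #4: 2→8→11→7→1→3 bottleneck 14, total now 33
augment #5: 2→10→5→9→1→3 bottleneck 9, total now 42
augment #6: 2→8→11→6→12→0→3 bottleneck 2, total now 44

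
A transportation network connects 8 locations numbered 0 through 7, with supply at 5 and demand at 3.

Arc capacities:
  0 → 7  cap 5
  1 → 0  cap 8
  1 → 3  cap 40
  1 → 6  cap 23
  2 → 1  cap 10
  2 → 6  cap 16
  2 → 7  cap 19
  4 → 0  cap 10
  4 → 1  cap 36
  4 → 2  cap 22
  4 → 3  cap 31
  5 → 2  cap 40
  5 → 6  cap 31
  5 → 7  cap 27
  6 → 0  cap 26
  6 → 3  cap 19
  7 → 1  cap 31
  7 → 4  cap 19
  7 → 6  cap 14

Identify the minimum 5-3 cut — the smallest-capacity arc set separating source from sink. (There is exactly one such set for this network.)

Min-cut arcs: {(1,3), (6,3), (7,4)} (total capacity 78)

augment #1: 5→6→3 push 19
augment #2: 5→2→1→3 push 10
augment #3: 5→7→1→3 push 27
augment #4: 5→2→7→1→3 push 3
augment #5: 5→2→7→4→3 push 16
augment #6: 5→6→0→7→4→3 push 3
max flow = 78; residual-reachable set from 5 gives S-side
cut edges (S→T): {(1,3), (6,3), (7,4)} total cap 78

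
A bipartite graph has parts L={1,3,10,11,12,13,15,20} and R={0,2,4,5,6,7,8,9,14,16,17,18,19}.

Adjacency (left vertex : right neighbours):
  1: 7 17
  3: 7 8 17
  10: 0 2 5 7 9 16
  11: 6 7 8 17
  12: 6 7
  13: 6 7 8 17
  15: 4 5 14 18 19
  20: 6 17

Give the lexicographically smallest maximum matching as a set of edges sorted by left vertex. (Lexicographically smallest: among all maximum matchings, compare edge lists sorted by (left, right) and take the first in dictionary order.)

Lex-smallest maximum matching: {(1,7), (3,8), (10,0), (11,6), (13,17), (15,4)}

|M| = 6 (so the lex-smallest maximum matching has 6 edges)
process left vertices in ascending order; for each, take the smallest-labelled available neighbour that still permits 6 edges overall, or leave it unmatched if none does
lex-smallest matching: {1-7, 3-8, 10-0, 11-6, 13-17, 15-4}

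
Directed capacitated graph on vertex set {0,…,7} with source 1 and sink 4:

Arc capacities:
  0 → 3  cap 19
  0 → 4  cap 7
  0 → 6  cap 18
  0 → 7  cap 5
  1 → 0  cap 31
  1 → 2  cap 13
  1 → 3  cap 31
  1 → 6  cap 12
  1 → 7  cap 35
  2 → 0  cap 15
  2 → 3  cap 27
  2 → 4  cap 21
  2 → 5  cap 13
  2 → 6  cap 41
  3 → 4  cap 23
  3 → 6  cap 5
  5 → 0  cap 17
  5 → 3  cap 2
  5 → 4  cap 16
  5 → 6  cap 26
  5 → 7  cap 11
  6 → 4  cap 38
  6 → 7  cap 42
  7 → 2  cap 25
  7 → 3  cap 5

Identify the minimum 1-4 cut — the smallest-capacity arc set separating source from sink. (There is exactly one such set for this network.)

Min-cut arcs: {(0,4), (2,4), (2,5), (3,4), (6,4)} (total capacity 102)

augment #1: 1→0→4 push 7
augment #2: 1→2→4 push 13
augment #3: 1→3→4 push 23
augment #4: 1→6→4 push 12
augment #5: 1→0→6→4 push 18
augment #6: 1→3→6→4 push 5
augment #7: 1→7→2→4 push 8
augment #8: 1→7→2→5→4 push 13
augment #9: 1→7→2→6→4 push 3
max flow = 102; residual-reachable set from 1 gives S-side
cut edges (S→T): {(0,4), (2,4), (2,5), (3,4), (6,4)} total cap 102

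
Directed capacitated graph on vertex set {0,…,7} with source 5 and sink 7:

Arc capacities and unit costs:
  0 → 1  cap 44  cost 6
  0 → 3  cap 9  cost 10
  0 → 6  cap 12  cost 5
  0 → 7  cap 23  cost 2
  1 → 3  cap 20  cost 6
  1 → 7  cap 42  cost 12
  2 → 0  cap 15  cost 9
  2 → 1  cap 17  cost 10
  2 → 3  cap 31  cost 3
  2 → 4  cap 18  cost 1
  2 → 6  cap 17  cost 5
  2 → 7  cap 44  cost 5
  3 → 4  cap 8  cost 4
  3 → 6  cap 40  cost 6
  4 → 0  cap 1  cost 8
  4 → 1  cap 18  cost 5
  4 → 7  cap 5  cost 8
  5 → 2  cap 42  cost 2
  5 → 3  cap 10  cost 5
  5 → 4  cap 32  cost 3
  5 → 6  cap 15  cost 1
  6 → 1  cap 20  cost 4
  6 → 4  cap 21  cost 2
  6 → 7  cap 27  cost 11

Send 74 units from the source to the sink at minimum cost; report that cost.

Minimum cost for 74 units: 762

shortest-cost path #1: 5→2→7 push 42 @ unit cost 7 (adds 294)
shortest-cost path #2: 5→4→7 push 5 @ unit cost 11 (adds 55)
shortest-cost path #3: 5→6→7 push 15 @ unit cost 12 (adds 180)
shortest-cost path #4: 5→4→0→7 push 1 @ unit cost 13 (adds 13)
shortest-cost path #5: 5→4→1→7 push 11 @ unit cost 20 (adds 220)
total cost = 762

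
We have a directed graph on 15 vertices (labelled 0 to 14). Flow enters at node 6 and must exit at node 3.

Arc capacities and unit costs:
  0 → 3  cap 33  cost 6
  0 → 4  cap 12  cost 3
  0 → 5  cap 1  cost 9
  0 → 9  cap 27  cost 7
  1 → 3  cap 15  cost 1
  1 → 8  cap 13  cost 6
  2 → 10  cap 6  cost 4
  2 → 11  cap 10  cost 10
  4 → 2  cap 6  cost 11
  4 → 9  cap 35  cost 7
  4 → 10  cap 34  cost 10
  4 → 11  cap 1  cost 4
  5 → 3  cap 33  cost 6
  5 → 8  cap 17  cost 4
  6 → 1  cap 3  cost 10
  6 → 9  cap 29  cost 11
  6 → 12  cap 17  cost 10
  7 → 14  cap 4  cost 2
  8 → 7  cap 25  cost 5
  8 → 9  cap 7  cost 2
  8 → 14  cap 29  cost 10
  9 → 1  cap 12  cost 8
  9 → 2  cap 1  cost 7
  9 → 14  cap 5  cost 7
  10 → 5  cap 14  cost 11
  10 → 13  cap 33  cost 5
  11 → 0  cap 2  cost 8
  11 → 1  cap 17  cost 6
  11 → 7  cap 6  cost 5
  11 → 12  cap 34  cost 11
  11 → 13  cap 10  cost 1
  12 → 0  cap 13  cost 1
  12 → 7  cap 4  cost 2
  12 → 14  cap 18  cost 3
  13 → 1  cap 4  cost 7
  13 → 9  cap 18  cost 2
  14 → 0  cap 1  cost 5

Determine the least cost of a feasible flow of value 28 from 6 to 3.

Minimum cost for 28 units: 494

shortest-cost path #1: 6→1→3 push 3 @ unit cost 11 (adds 33)
shortest-cost path #2: 6→12→0→3 push 13 @ unit cost 17 (adds 221)
shortest-cost path #3: 6→9→1→3 push 12 @ unit cost 20 (adds 240)
total cost = 494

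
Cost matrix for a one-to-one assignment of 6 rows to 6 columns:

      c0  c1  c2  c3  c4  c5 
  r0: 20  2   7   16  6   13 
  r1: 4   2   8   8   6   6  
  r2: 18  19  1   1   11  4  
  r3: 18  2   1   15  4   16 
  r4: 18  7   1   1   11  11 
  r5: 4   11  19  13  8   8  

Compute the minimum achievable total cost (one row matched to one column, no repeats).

one of 4 optimal assignments: row0→col1 (cost 2), row1→col4 (cost 6), row2→col5 (cost 4), row3→col2 (cost 1), row4→col3 (cost 1), row5→col0 (cost 4)
total = 2 + 6 + 4 + 1 + 1 + 4 = 18

Minimum assignment cost: 18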